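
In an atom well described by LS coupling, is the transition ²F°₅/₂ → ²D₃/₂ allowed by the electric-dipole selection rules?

Initial level: S=1/2, L=3, J=5/2, parity odd. Final level: S=1/2, L=2, J=3/2, parity even.
Parity must change: odd → even — ✓.
ΔS = 0: S: 1/2 → 1/2 — ✓.
ΔL = 0, ±1 (not L=0↔0): L: 3 → 2, ΔL = -1 — ✓.
ΔJ = 0, ±1 (not J=0↔0): J: 5/2 → 3/2, ΔJ = -1 — ✓.
All four E1 rules are satisfied.

allowed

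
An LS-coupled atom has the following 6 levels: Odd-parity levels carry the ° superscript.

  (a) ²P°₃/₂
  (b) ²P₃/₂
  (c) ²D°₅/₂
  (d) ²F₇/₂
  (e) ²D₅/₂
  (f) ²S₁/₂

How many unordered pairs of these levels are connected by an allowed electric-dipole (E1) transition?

(a)–(b): allowed.
(a)–(c): forbidden (parity).
(a)–(d): forbidden (ΔL, ΔJ).
(a)–(e): allowed.
(a)–(f): allowed.
(b)–(c): allowed.
(b)–(d): forbidden (parity, ΔL, ΔJ).
(b)–(e): forbidden (parity).
(b)–(f): forbidden (parity).
(c)–(d): allowed.
(c)–(e): allowed.
(c)–(f): forbidden (ΔL, ΔJ).
(d)–(e): forbidden (parity).
(d)–(f): forbidden (parity, ΔL, ΔJ).
(e)–(f): forbidden (parity, ΔL, ΔJ).
Allowed pairs: 6 of 15.

6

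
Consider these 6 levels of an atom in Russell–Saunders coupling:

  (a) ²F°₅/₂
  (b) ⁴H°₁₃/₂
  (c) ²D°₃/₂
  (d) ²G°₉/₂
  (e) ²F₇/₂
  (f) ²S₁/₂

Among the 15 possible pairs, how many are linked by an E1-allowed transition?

2

(a)–(b): forbidden (parity, ΔS, ΔL, ΔJ).
(a)–(c): forbidden (parity).
(a)–(d): forbidden (parity, ΔJ).
(a)–(e): allowed.
(a)–(f): forbidden (ΔL, ΔJ).
(b)–(c): forbidden (parity, ΔS, ΔL, ΔJ).
(b)–(d): forbidden (parity, ΔS, ΔJ).
(b)–(e): forbidden (ΔS, ΔL, ΔJ).
(b)–(f): forbidden (ΔS, ΔL, ΔJ).
(c)–(d): forbidden (parity, ΔL, ΔJ).
(c)–(e): forbidden (ΔJ).
(c)–(f): forbidden (ΔL).
(d)–(e): allowed.
(d)–(f): forbidden (ΔL, ΔJ).
(e)–(f): forbidden (parity, ΔL, ΔJ).
Allowed pairs: 2 of 15.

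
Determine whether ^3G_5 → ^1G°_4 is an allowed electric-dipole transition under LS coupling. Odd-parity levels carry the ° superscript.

forbidden

ΔL = 0, ±1 (not L=0↔0): L: 4 → 4, ΔL = +0 — ✓.
Parity must change: even → odd — ✓.
ΔJ = 0, ±1 (not J=0↔0): J: 5 → 4, ΔJ = -1 — ✓.
ΔS = 0: S: 1 → 0 — ✗.
Rule(s) violated: ΔS.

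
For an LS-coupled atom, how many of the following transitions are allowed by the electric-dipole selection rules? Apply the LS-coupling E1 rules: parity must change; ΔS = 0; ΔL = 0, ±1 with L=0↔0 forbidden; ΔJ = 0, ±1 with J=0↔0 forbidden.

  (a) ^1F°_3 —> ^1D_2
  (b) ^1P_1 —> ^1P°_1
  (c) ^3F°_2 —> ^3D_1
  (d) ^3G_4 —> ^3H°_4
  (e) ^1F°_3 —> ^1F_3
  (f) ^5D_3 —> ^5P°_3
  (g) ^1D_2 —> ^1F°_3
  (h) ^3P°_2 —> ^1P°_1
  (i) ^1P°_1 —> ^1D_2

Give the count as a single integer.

(a) allowed
(b) allowed
(c) allowed
(d) allowed
(e) allowed
(f) allowed
(g) allowed
(h) forbidden (parity, ΔS fail)
(i) allowed
Total allowed: 8 of 9.

8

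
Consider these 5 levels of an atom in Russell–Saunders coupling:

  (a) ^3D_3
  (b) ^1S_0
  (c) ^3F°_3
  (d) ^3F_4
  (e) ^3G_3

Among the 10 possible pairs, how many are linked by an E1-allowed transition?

(a)–(b): forbidden (parity, ΔS, ΔL, ΔJ).
(a)–(c): allowed.
(a)–(d): forbidden (parity).
(a)–(e): forbidden (parity, ΔL).
(b)–(c): forbidden (ΔS, ΔL, ΔJ).
(b)–(d): forbidden (parity, ΔS, ΔL, ΔJ).
(b)–(e): forbidden (parity, ΔS, ΔL, ΔJ).
(c)–(d): allowed.
(c)–(e): allowed.
(d)–(e): forbidden (parity).
Allowed pairs: 3 of 10.

3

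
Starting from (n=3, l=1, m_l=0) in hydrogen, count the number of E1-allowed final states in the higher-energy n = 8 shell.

4

E1 requires Δl = ±1, so l_f ∈ {0, 2}; with 0 ≤ l_f ≤ n_f−1 = 7, the allowed l_f values are {0, 2}.
For l_f = 0: m_f ∈ {m_i−1, m_i, m_i+1} ∩ [−0, 0] = {0} → 1 state.
For l_f = 2: m_f ∈ {m_i−1, m_i, m_i+1} ∩ [−2, 2] = {-1, 0, 1} → 3 states.
Total: 4.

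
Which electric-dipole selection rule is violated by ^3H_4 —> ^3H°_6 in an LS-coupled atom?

the ΔJ = 0, ±1 rule

Parity must change: even → odd — passes.
ΔS = 0: S: 1 → 1 — passes.
ΔL = 0, ±1 (not L=0↔0): L: 5 → 5, ΔL = +0 — passes.
ΔJ = 0, ±1 (not J=0↔0): J: 4 → 6, ΔJ = +2 — fails.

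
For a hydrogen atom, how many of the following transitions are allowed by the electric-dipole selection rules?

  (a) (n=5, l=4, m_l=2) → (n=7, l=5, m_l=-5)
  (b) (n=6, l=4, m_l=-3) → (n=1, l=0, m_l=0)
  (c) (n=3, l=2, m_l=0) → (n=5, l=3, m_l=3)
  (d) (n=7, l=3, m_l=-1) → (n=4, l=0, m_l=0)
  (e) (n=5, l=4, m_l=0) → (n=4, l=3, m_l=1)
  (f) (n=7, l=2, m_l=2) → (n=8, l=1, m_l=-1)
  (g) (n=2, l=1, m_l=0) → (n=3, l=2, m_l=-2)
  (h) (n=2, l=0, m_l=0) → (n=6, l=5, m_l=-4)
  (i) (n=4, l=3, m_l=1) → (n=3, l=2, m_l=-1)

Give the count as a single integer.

1

(a) forbidden — Δm_l = -7 (E1 requires Δm_l = 0, ±1)
(b) forbidden — Δl = -4 (E1 requires Δl = ±1); Δm_l = +3 (E1 requires Δm_l = 0, ±1)
(c) forbidden — Δm_l = +3 (E1 requires Δm_l = 0, ±1)
(d) forbidden — Δl = -3 (E1 requires Δl = ±1)
(e) allowed
(f) forbidden — Δm_l = -3 (E1 requires Δm_l = 0, ±1)
(g) forbidden — Δm_l = -2 (E1 requires Δm_l = 0, ±1)
(h) forbidden — Δl = +5 (E1 requires Δl = ±1); Δm_l = -4 (E1 requires Δm_l = 0, ±1)
(i) forbidden — Δm_l = -2 (E1 requires Δm_l = 0, ±1)
Total allowed: 1 of 9.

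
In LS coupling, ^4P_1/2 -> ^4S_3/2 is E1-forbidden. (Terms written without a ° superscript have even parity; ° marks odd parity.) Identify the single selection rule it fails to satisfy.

parity

Reading off the term symbols: S 3/2→3/2, L 1→0, J 1/2→3/2, parity even→even.
Parity must change: even → even — fails.
ΔS = 0: S: 3/2 → 3/2 — passes.
ΔL = 0, ±1 (not L=0↔0): L: 1 → 0, ΔL = -1 — passes.
ΔJ = 0, ±1 (not J=0↔0): J: 1/2 → 3/2, ΔJ = +1 — passes.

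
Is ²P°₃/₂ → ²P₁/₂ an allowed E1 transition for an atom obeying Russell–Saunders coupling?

allowed

ΔL = 0, ±1 (not L=0↔0): L: 1 → 1, ΔL = +0 — satisfied.
Parity must change: odd → even — satisfied.
ΔS = 0: S: 1/2 → 1/2 — satisfied.
ΔJ = 0, ±1 (not J=0↔0): J: 3/2 → 1/2, ΔJ = -1 — satisfied.
All four E1 rules are satisfied.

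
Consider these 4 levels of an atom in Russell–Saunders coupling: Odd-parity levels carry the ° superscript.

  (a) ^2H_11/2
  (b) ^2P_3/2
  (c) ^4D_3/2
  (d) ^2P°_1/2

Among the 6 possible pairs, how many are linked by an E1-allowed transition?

1

(a)–(b): forbidden (parity, ΔL, ΔJ).
(a)–(c): forbidden (parity, ΔS, ΔL, ΔJ).
(a)–(d): forbidden (ΔL, ΔJ).
(b)–(c): forbidden (parity, ΔS).
(b)–(d): allowed.
(c)–(d): forbidden (ΔS).
Allowed pairs: 1 of 6.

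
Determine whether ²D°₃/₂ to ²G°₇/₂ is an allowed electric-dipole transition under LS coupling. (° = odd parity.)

Reading off the term symbols: S 1/2→1/2, L 2→4, J 3/2→7/2, parity odd→odd.
Parity must change: odd → odd — fails.
ΔS = 0: S: 1/2 → 1/2 — passes.
ΔL = 0, ±1 (not L=0↔0): L: 2 → 4, ΔL = +2 — fails.
ΔJ = 0, ±1 (not J=0↔0): J: 3/2 → 7/2, ΔJ = +2 — fails.
Rule(s) violated: parity, ΔL, ΔJ.

forbidden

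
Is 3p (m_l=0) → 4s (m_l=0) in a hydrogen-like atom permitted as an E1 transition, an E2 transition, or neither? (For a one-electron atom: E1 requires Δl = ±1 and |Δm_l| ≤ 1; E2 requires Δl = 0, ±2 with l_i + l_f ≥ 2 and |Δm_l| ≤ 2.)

E1

Δl = 0 − 1 = -1; l_i + l_f = 1.
Δm_l = +0.
E1 (Δl = ±1, |Δm_l| ≤ 1): satisfied.
E2 (Δl = 0,±2, l_i+l_f ≥ 2, |Δm_l| ≤ 2): not satisfied.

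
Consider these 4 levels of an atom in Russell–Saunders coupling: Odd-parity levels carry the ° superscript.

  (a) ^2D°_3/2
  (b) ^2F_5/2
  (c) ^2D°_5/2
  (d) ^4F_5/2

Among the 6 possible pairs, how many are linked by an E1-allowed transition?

2

(a)–(b): allowed.
(a)–(c): forbidden (parity).
(a)–(d): forbidden (ΔS).
(b)–(c): allowed.
(b)–(d): forbidden (parity, ΔS).
(c)–(d): forbidden (ΔS).
Allowed pairs: 2 of 6.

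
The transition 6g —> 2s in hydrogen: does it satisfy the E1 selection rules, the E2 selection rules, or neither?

Δl = 0 − 4 = -4; l_i + l_f = 4.
E1 (Δl = ±1): not satisfied.
E2 (Δl = 0,±2, l_i+l_f ≥ 2): not satisfied.

neither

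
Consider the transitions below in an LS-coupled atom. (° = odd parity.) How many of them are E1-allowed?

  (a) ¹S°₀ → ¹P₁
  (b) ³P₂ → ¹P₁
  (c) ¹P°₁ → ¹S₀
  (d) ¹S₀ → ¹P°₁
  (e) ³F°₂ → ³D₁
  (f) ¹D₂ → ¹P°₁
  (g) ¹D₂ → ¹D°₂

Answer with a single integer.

6

(a) allowed
(b) forbidden (parity, ΔS fail)
(c) allowed
(d) allowed
(e) allowed
(f) allowed
(g) allowed
Total allowed: 6 of 7.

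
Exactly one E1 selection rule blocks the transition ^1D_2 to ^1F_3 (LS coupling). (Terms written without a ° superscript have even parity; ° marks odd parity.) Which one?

parity

Parity must change: even → even — ✗.
ΔS = 0: S: 0 → 0 — ✓.
ΔL = 0, ±1 (not L=0↔0): L: 2 → 3, ΔL = +1 — ✓.
ΔJ = 0, ±1 (not J=0↔0): J: 2 → 3, ΔJ = +1 — ✓.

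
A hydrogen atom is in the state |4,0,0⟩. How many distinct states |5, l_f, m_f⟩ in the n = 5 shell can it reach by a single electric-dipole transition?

E1 requires Δl = ±1, so l_f ∈ {-1, 1}; with 0 ≤ l_f ≤ n_f−1 = 4, the allowed l_f values are {1}.
For l_f = 1: m_f ∈ {m_i−1, m_i, m_i+1} ∩ [−1, 1] = {-1, 0, 1} → 3 states.
Total: 3.

3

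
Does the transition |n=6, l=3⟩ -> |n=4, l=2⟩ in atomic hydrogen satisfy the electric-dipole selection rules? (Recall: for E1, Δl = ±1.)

allowed

Δl = 2 − 3 = -1; the E1 rule Δl = ±1 is satisfied.
All E1 selection rules are satisfied.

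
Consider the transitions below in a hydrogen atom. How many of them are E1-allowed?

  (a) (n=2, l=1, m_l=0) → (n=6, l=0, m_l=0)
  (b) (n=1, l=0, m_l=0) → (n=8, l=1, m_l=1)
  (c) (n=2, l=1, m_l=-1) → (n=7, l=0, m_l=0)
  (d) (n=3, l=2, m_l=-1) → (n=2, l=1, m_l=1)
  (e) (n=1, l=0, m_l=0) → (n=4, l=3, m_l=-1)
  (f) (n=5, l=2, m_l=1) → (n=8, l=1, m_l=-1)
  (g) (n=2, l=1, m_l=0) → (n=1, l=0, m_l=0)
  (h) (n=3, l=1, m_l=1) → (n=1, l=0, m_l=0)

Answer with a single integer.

(a) allowed
(b) allowed
(c) allowed
(d) forbidden — Δm_l = +2 (E1 requires Δm_l = 0, ±1)
(e) forbidden — Δl = +3 (E1 requires Δl = ±1)
(f) forbidden — Δm_l = -2 (E1 requires Δm_l = 0, ±1)
(g) allowed
(h) allowed
Total allowed: 5 of 8.

5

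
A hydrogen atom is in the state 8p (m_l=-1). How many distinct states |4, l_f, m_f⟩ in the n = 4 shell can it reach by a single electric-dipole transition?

E1 requires Δl = ±1, so l_f ∈ {0, 2}; with 0 ≤ l_f ≤ n_f−1 = 3, the allowed l_f values are {0, 2}.
For l_f = 0: m_f ∈ {m_i−1, m_i, m_i+1} ∩ [−0, 0] = {0} → 1 state.
For l_f = 2: m_f ∈ {m_i−1, m_i, m_i+1} ∩ [−2, 2] = {-2, -1, 0} → 3 states.
Total: 4.

4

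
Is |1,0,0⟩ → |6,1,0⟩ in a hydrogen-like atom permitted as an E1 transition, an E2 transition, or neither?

Δl = 1 − 0 = +1; l_i + l_f = 1.
Δm_l = +0.
E1 (Δl = ±1, |Δm_l| ≤ 1): satisfied.
E2 (Δl = 0,±2, l_i+l_f ≥ 2, |Δm_l| ≤ 2): not satisfied.

E1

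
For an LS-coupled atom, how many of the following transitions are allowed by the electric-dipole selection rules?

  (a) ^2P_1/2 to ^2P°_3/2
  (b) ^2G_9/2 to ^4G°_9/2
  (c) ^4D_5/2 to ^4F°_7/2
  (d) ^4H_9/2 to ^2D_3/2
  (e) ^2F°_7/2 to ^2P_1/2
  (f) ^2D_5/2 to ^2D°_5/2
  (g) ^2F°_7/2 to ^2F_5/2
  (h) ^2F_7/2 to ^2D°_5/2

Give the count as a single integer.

(a) allowed
(b) forbidden (ΔS fails)
(c) allowed
(d) forbidden (parity, ΔS, ΔL, ΔJ fail)
(e) forbidden (ΔL, ΔJ fail)
(f) allowed
(g) allowed
(h) allowed
Total allowed: 5 of 8.

5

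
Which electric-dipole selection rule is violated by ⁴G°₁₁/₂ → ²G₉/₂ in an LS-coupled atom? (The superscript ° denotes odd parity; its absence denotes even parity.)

the ΔS = 0 rule

Reading off the term symbols: S 3/2→1/2, L 4→4, J 11/2→9/2, parity odd→even.
Parity must change: odd → even — ok.
ΔS = 0: S: 3/2 → 1/2 — fails.
ΔL = 0, ±1 (not L=0↔0): L: 4 → 4, ΔL = +0 — ok.
ΔJ = 0, ±1 (not J=0↔0): J: 11/2 → 9/2, ΔJ = -1 — ok.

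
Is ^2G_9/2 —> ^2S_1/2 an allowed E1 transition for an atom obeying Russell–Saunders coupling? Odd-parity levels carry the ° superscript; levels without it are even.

ΔJ = 0, ±1 (not J=0↔0): J: 9/2 → 1/2, ΔJ = -4 — violated.
ΔS = 0: S: 1/2 → 1/2 — satisfied.
Parity must change: even → even — violated.
ΔL = 0, ±1 (not L=0↔0): L: 4 → 0, ΔL = -4 — violated.
Rule(s) violated: parity, ΔL, ΔJ.

forbidden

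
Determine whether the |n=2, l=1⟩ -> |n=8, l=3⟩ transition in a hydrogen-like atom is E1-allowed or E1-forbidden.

Δl = 3 − 1 = +2; the E1 rule Δl = ±1 is fails.
The transition is electric-dipole forbidden.

forbidden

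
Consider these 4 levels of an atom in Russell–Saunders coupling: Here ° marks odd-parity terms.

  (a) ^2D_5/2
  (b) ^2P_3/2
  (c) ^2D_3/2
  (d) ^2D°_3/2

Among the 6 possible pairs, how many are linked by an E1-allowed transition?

3

(a)–(b): forbidden (parity).
(a)–(c): forbidden (parity).
(a)–(d): allowed.
(b)–(c): forbidden (parity).
(b)–(d): allowed.
(c)–(d): allowed.
Allowed pairs: 3 of 6.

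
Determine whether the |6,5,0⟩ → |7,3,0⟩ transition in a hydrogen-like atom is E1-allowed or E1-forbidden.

Initial l = 5, final l = 3, so Δl = -2. E1 requires Δl = ±1: violated.
m_l: 0 → 0 (Δm_l = +0). |Δm_l| ≤ 1 satisfied.
The transition is electric-dipole forbidden.

forbidden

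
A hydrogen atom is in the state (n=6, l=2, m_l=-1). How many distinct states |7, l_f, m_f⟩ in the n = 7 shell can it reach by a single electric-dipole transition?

5

E1 requires Δl = ±1, so l_f ∈ {1, 3}; with 0 ≤ l_f ≤ n_f−1 = 6, the allowed l_f values are {1, 3}.
For l_f = 1: m_f ∈ {m_i−1, m_i, m_i+1} ∩ [−1, 1] = {-1, 0} → 2 states.
For l_f = 3: m_f ∈ {m_i−1, m_i, m_i+1} ∩ [−3, 3] = {-2, -1, 0} → 3 states.
Total: 5.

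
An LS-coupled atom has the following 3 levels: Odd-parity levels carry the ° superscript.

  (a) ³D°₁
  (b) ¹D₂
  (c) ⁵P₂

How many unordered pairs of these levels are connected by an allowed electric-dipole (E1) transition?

(a)–(b): forbidden (ΔS).
(a)–(c): forbidden (ΔS).
(b)–(c): forbidden (parity, ΔS).
Allowed pairs: 0 of 3.

0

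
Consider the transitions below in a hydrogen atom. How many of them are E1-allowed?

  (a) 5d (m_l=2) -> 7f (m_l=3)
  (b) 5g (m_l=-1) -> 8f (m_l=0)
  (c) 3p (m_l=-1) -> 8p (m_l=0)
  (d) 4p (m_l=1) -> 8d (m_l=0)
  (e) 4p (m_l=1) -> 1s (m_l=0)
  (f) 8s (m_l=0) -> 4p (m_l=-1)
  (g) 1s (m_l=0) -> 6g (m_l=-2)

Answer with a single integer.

(a) allowed
(b) allowed
(c) forbidden — Δl = +0 (E1 requires Δl = ±1)
(d) allowed
(e) allowed
(f) allowed
(g) forbidden — Δl = +4 (E1 requires Δl = ±1); Δm_l = -2 (E1 requires Δm_l = 0, ±1)
Total allowed: 5 of 7.

5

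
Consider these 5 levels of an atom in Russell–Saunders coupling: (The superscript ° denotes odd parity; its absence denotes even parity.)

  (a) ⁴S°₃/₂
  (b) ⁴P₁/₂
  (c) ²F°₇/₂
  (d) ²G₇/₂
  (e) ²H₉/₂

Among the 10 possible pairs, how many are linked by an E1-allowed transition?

2

(a)–(b): allowed.
(a)–(c): forbidden (parity, ΔS, ΔL, ΔJ).
(a)–(d): forbidden (ΔS, ΔL, ΔJ).
(a)–(e): forbidden (ΔS, ΔL, ΔJ).
(b)–(c): forbidden (ΔS, ΔL, ΔJ).
(b)–(d): forbidden (parity, ΔS, ΔL, ΔJ).
(b)–(e): forbidden (parity, ΔS, ΔL, ΔJ).
(c)–(d): allowed.
(c)–(e): forbidden (ΔL).
(d)–(e): forbidden (parity).
Allowed pairs: 2 of 10.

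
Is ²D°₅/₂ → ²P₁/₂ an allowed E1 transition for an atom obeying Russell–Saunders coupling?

forbidden

Parity must change: odd → even — ok.
ΔS = 0: S: 1/2 → 1/2 — ok.
ΔL = 0, ±1 (not L=0↔0): L: 2 → 1, ΔL = -1 — ok.
ΔJ = 0, ±1 (not J=0↔0): J: 5/2 → 1/2, ΔJ = -2 — fails.
Rule(s) violated: ΔJ.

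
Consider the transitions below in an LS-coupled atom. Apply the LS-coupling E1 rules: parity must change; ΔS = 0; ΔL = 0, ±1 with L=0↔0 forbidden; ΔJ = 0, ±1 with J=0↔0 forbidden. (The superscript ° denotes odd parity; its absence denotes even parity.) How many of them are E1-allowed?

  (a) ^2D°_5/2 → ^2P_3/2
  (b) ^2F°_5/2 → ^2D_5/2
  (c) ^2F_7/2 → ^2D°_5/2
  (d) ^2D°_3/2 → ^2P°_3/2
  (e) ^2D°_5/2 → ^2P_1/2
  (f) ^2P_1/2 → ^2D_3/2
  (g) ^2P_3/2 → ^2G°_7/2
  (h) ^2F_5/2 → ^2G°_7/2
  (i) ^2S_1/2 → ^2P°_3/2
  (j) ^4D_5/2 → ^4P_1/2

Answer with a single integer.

(a) allowed
(b) allowed
(c) allowed
(d) forbidden (parity fails)
(e) forbidden (ΔJ fails)
(f) forbidden (parity fails)
(g) forbidden (ΔL, ΔJ fail)
(h) allowed
(i) allowed
(j) forbidden (parity, ΔJ fail)
Total allowed: 5 of 10.

5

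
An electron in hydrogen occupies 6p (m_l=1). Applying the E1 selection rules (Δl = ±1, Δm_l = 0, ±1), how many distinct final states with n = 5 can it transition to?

E1 requires Δl = ±1, so l_f ∈ {0, 2}; with 0 ≤ l_f ≤ n_f−1 = 4, the allowed l_f values are {0, 2}.
For l_f = 0: m_f ∈ {m_i−1, m_i, m_i+1} ∩ [−0, 0] = {0} → 1 state.
For l_f = 2: m_f ∈ {m_i−1, m_i, m_i+1} ∩ [−2, 2] = {0, 1, 2} → 3 states.
Total: 4.

4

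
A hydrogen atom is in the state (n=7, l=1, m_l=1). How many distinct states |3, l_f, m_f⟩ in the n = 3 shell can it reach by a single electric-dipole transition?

4

E1 requires Δl = ±1, so l_f ∈ {0, 2}; with 0 ≤ l_f ≤ n_f−1 = 2, the allowed l_f values are {0, 2}.
For l_f = 0: m_f ∈ {m_i−1, m_i, m_i+1} ∩ [−0, 0] = {0} → 1 state.
For l_f = 2: m_f ∈ {m_i−1, m_i, m_i+1} ∩ [−2, 2] = {0, 1, 2} → 3 states.
Total: 4.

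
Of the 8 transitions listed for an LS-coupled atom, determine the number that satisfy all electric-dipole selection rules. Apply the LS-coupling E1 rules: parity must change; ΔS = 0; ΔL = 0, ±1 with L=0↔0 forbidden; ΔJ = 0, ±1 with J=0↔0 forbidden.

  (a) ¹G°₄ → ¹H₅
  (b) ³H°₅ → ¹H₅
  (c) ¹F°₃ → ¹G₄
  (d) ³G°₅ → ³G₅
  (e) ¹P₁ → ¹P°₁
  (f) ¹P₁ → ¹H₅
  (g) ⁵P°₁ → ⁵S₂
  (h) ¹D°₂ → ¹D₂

(a) allowed
(b) forbidden (ΔS fails)
(c) allowed
(d) allowed
(e) allowed
(f) forbidden (parity, ΔL, ΔJ fail)
(g) allowed
(h) allowed
Total allowed: 6 of 8.

6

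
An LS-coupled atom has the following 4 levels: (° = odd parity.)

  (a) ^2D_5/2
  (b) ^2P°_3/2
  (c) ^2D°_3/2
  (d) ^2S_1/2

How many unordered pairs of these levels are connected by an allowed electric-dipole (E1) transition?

(a)–(b): allowed.
(a)–(c): allowed.
(a)–(d): forbidden (parity, ΔL, ΔJ).
(b)–(c): forbidden (parity).
(b)–(d): allowed.
(c)–(d): forbidden (ΔL).
Allowed pairs: 3 of 6.

3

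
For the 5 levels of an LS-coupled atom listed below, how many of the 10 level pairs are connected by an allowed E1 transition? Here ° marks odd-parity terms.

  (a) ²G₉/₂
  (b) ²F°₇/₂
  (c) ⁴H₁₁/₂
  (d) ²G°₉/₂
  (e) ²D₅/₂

(a)–(b): allowed.
(a)–(c): forbidden (parity, ΔS).
(a)–(d): allowed.
(a)–(e): forbidden (parity, ΔL, ΔJ).
(b)–(c): forbidden (ΔS, ΔL, ΔJ).
(b)–(d): forbidden (parity).
(b)–(e): allowed.
(c)–(d): forbidden (ΔS).
(c)–(e): forbidden (parity, ΔS, ΔL, ΔJ).
(d)–(e): forbidden (ΔL, ΔJ).
Allowed pairs: 3 of 10.

3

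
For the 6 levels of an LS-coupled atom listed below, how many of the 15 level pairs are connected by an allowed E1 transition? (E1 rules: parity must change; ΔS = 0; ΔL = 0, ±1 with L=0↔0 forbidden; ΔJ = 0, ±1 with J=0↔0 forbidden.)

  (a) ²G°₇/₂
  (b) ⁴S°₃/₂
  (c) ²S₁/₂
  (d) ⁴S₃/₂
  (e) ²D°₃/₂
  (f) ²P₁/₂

(a)–(b): forbidden (parity, ΔS, ΔL, ΔJ).
(a)–(c): forbidden (ΔL, ΔJ).
(a)–(d): forbidden (ΔS, ΔL, ΔJ).
(a)–(e): forbidden (parity, ΔL, ΔJ).
(a)–(f): forbidden (ΔL, ΔJ).
(b)–(c): forbidden (ΔS, ΔL).
(b)–(d): forbidden (ΔL).
(b)–(e): forbidden (parity, ΔS, ΔL).
(b)–(f): forbidden (ΔS).
(c)–(d): forbidden (parity, ΔS, ΔL).
(c)–(e): forbidden (ΔL).
(c)–(f): forbidden (parity).
(d)–(e): forbidden (ΔS, ΔL).
(d)–(f): forbidden (parity, ΔS).
(e)–(f): allowed.
Allowed pairs: 1 of 15.

1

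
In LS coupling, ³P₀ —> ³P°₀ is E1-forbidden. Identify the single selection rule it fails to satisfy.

the J=0 ↔ J=0 exclusion

Initial level: S=1, L=1, J=0, parity even. Final level: S=1, L=1, J=0, parity odd.
ΔS = 0: S: 1 → 1 — satisfied.
Parity must change: even → odd — satisfied.
ΔL = 0, ±1 (not L=0↔0): L: 1 → 1, ΔL = +0 — satisfied.
ΔJ = 0, ±1 (not J=0↔0): J: 0 → 0, ΔJ = +0 — violated.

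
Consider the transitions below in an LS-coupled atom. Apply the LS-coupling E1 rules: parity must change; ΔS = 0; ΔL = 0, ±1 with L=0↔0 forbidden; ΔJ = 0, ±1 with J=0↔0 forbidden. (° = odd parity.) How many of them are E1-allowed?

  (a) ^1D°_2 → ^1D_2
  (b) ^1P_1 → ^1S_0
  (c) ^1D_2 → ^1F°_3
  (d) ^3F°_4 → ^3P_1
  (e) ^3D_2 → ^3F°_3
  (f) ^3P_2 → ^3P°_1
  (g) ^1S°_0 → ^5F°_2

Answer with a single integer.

(a) allowed
(b) forbidden (parity fails)
(c) allowed
(d) forbidden (ΔL, ΔJ fail)
(e) allowed
(f) allowed
(g) forbidden (parity, ΔS, ΔL, ΔJ fail)
Total allowed: 4 of 7.

4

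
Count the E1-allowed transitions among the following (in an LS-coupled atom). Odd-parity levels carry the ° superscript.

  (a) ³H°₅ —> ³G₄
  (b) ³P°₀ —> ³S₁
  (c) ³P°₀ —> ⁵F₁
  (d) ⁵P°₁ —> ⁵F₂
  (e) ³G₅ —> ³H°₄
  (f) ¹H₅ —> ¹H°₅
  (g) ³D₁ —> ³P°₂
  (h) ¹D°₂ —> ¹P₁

6

(a) allowed
(b) allowed
(c) forbidden (ΔS, ΔL fail)
(d) forbidden (ΔL fails)
(e) allowed
(f) allowed
(g) allowed
(h) allowed
Total allowed: 6 of 8.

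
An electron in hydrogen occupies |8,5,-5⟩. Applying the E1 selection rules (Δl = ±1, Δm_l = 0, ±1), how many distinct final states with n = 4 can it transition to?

E1 requires l_f ∈ {4, 6}, but neither lies in [0, 3], so no final state is reachable.
Total: 0.

0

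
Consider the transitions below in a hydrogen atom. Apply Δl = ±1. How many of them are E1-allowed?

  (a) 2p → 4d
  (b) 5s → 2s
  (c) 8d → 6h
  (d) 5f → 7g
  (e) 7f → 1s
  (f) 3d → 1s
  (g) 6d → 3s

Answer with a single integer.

2

(a) allowed
(b) forbidden — Δl = +0 (E1 requires Δl = ±1)
(c) forbidden — Δl = +3 (E1 requires Δl = ±1)
(d) allowed
(e) forbidden — Δl = -3 (E1 requires Δl = ±1)
(f) forbidden — Δl = -2 (E1 requires Δl = ±1)
(g) forbidden — Δl = -2 (E1 requires Δl = ±1)
Total allowed: 2 of 7.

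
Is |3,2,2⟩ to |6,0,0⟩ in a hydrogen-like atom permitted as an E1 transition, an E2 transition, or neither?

Δl = 0 − 2 = -2; l_i + l_f = 2.
Δm_l = -2.
E1 (Δl = ±1, |Δm_l| ≤ 1): not satisfied.
E2 (Δl = 0,±2, l_i+l_f ≥ 2, |Δm_l| ≤ 2): satisfied.

E2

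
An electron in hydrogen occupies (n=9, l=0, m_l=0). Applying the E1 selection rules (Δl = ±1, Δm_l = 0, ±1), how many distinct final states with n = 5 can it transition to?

3

E1 requires Δl = ±1, so l_f ∈ {-1, 1}; with 0 ≤ l_f ≤ n_f−1 = 4, the allowed l_f values are {1}.
For l_f = 1: m_f ∈ {m_i−1, m_i, m_i+1} ∩ [−1, 1] = {-1, 0, 1} → 3 states.
Total: 3.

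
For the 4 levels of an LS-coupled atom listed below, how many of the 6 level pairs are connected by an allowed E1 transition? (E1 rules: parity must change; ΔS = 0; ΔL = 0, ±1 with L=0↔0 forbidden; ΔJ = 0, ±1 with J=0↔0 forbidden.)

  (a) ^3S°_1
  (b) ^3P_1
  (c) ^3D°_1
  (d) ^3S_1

2

(a)–(b): allowed.
(a)–(c): forbidden (parity, ΔL).
(a)–(d): forbidden (ΔL).
(b)–(c): allowed.
(b)–(d): forbidden (parity).
(c)–(d): forbidden (ΔL).
Allowed pairs: 2 of 6.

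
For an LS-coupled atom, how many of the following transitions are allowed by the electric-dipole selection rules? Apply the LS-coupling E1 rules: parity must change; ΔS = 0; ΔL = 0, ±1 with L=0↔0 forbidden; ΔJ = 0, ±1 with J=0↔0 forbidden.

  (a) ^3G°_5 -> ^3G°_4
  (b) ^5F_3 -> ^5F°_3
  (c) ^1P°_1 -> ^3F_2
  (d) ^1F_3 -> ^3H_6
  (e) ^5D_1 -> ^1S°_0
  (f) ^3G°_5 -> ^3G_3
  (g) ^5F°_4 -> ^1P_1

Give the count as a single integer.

1

(a) forbidden (parity fails)
(b) allowed
(c) forbidden (ΔS, ΔL fail)
(d) forbidden (parity, ΔS, ΔL, ΔJ fail)
(e) forbidden (ΔS, ΔL fail)
(f) forbidden (ΔJ fails)
(g) forbidden (ΔS, ΔL, ΔJ fail)
Total allowed: 1 of 7.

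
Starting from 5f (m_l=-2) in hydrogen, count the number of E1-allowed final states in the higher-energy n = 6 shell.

5

E1 requires Δl = ±1, so l_f ∈ {2, 4}; with 0 ≤ l_f ≤ n_f−1 = 5, the allowed l_f values are {2, 4}.
For l_f = 2: m_f ∈ {m_i−1, m_i, m_i+1} ∩ [−2, 2] = {-2, -1} → 2 states.
For l_f = 4: m_f ∈ {m_i−1, m_i, m_i+1} ∩ [−4, 4] = {-3, -2, -1} → 3 states.
Total: 5.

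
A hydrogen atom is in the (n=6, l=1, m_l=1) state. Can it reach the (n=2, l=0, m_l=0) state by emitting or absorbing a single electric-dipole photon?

Initial l = 1, final l = 0, so Δl = -1. E1 requires Δl = ±1: ✓.
m_l: 1 → 0 (Δm_l = -1). |Δm_l| ≤ 1 ✓.
All E1 selection rules are satisfied.

allowed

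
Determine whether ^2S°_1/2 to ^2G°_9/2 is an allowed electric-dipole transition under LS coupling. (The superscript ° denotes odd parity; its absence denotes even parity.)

Parity must change: odd → odd — fails.
ΔS = 0: S: 1/2 → 1/2 — passes.
ΔL = 0, ±1 (not L=0↔0): L: 0 → 4, ΔL = +4 — fails.
ΔJ = 0, ±1 (not J=0↔0): J: 1/2 → 9/2, ΔJ = +4 — fails.
Rule(s) violated: parity, ΔL, ΔJ.

forbidden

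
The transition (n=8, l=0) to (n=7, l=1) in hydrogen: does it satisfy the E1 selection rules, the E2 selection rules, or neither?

E1

Δl = 1 − 0 = +1; l_i + l_f = 1.
E1 (Δl = ±1): satisfied.
E2 (Δl = 0,±2, l_i+l_f ≥ 2): not satisfied.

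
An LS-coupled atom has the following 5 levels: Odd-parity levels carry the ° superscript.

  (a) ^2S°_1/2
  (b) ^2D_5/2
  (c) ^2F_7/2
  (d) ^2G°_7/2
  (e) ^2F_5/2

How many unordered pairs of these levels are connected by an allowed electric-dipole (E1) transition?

(a)–(b): forbidden (ΔL, ΔJ).
(a)–(c): forbidden (ΔL, ΔJ).
(a)–(d): forbidden (parity, ΔL, ΔJ).
(a)–(e): forbidden (ΔL, ΔJ).
(b)–(c): forbidden (parity).
(b)–(d): forbidden (ΔL).
(b)–(e): forbidden (parity).
(c)–(d): allowed.
(c)–(e): forbidden (parity).
(d)–(e): allowed.
Allowed pairs: 2 of 10.

2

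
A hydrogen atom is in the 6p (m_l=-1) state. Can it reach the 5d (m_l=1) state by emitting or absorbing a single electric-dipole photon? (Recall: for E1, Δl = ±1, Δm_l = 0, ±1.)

forbidden

Δl = 2 − 1 = +1; the E1 rule Δl = ±1 is ok.
m_l: -1 → 1 (Δm_l = +2). |Δm_l| ≤ 1 fails.
The transition is electric-dipole forbidden.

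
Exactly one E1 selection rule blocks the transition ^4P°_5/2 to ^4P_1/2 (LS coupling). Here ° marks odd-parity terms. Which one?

the ΔJ = 0, ±1 rule

Initial level: S=3/2, L=1, J=5/2, parity odd. Final level: S=3/2, L=1, J=1/2, parity even.
Parity must change: odd → even — satisfied.
ΔS = 0: S: 3/2 → 3/2 — satisfied.
ΔL = 0, ±1 (not L=0↔0): L: 1 → 1, ΔL = +0 — satisfied.
ΔJ = 0, ±1 (not J=0↔0): J: 5/2 → 1/2, ΔJ = -2 — violated.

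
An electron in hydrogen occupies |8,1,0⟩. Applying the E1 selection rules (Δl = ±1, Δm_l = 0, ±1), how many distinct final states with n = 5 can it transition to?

E1 requires Δl = ±1, so l_f ∈ {0, 2}; with 0 ≤ l_f ≤ n_f−1 = 4, the allowed l_f values are {0, 2}.
For l_f = 0: m_f ∈ {m_i−1, m_i, m_i+1} ∩ [−0, 0] = {0} → 1 state.
For l_f = 2: m_f ∈ {m_i−1, m_i, m_i+1} ∩ [−2, 2] = {-1, 0, 1} → 3 states.
Total: 4.

4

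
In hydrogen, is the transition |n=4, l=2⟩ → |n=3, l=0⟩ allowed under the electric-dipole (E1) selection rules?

Initial l = 2, final l = 0, so Δl = -2. E1 requires Δl = ±1: fails.
The transition is electric-dipole forbidden.

forbidden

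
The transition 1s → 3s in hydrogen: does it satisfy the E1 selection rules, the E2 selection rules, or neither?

Δl = 0 − 0 = +0; l_i + l_f = 0.
E1 (Δl = ±1): not satisfied.
E2 (Δl = 0,±2, l_i+l_f ≥ 2): not satisfied.

neither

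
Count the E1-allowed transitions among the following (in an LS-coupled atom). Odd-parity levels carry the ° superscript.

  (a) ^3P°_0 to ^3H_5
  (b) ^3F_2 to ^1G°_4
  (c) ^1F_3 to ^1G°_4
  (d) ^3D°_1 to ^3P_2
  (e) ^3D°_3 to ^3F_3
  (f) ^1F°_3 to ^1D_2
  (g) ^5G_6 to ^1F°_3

4

(a) forbidden (ΔL, ΔJ fail)
(b) forbidden (ΔS, ΔJ fail)
(c) allowed
(d) allowed
(e) allowed
(f) allowed
(g) forbidden (ΔS, ΔJ fail)
Total allowed: 4 of 7.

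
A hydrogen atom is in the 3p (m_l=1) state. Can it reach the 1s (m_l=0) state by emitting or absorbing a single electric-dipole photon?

l: 1 → 0 (Δl = -1). Δl = ±1 ✓.
Δm_l = 0 − (1) = -1. E1 requires Δm_l = 0, ±1: ✓.
All E1 selection rules are satisfied.

allowed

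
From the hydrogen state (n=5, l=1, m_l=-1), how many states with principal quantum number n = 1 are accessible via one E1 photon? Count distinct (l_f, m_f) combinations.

E1 requires Δl = ±1, so l_f ∈ {0, 2}; with 0 ≤ l_f ≤ n_f−1 = 0, the allowed l_f values are {0}.
For l_f = 0: m_f ∈ {m_i−1, m_i, m_i+1} ∩ [−0, 0] = {0} → 1 state.
Total: 1.

1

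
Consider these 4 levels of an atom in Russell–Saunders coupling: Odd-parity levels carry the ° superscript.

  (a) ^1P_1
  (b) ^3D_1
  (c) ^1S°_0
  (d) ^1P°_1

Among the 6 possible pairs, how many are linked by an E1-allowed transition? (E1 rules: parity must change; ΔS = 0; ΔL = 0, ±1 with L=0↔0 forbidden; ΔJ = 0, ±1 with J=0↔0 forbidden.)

2

(a)–(b): forbidden (parity, ΔS).
(a)–(c): allowed.
(a)–(d): allowed.
(b)–(c): forbidden (ΔS, ΔL).
(b)–(d): forbidden (ΔS).
(c)–(d): forbidden (parity).
Allowed pairs: 2 of 6.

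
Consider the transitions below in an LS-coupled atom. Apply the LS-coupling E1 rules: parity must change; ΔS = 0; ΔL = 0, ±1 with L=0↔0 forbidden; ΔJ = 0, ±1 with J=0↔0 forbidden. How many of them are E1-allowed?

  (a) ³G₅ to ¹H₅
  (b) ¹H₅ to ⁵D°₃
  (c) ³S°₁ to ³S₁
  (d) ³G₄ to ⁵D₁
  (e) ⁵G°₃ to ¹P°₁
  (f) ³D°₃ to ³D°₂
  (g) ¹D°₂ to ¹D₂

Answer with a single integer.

1

(a) forbidden (parity, ΔS fail)
(b) forbidden (ΔS, ΔL, ΔJ fail)
(c) forbidden (ΔL fails)
(d) forbidden (parity, ΔS, ΔL, ΔJ fail)
(e) forbidden (parity, ΔS, ΔL, ΔJ fail)
(f) forbidden (parity fails)
(g) allowed
Total allowed: 1 of 7.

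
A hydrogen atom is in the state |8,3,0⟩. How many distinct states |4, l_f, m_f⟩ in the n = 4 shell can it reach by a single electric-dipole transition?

3

E1 requires Δl = ±1, so l_f ∈ {2, 4}; with 0 ≤ l_f ≤ n_f−1 = 3, the allowed l_f values are {2}.
For l_f = 2: m_f ∈ {m_i−1, m_i, m_i+1} ∩ [−2, 2] = {-1, 0, 1} → 3 states.
Total: 3.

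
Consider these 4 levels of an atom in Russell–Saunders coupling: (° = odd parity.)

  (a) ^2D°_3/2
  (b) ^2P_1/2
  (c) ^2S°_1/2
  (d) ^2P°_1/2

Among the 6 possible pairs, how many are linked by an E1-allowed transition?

(a)–(b): allowed.
(a)–(c): forbidden (parity, ΔL).
(a)–(d): forbidden (parity).
(b)–(c): allowed.
(b)–(d): allowed.
(c)–(d): forbidden (parity).
Allowed pairs: 3 of 6.

3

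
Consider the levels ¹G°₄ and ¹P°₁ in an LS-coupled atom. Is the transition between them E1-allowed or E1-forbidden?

forbidden

Initial level: S=0, L=4, J=4, parity odd. Final level: S=0, L=1, J=1, parity odd.
Parity must change: odd → odd — fails.
ΔS = 0: S: 0 → 0 — passes.
ΔL = 0, ±1 (not L=0↔0): L: 4 → 1, ΔL = -3 — fails.
ΔJ = 0, ±1 (not J=0↔0): J: 4 → 1, ΔJ = -3 — fails.
Rule(s) violated: parity, ΔL, ΔJ.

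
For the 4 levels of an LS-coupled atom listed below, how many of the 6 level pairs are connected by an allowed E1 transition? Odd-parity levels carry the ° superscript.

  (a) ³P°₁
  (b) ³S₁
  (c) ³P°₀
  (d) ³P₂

(a)–(b): allowed.
(a)–(c): forbidden (parity).
(a)–(d): allowed.
(b)–(c): allowed.
(b)–(d): forbidden (parity).
(c)–(d): forbidden (ΔJ).
Allowed pairs: 3 of 6.

3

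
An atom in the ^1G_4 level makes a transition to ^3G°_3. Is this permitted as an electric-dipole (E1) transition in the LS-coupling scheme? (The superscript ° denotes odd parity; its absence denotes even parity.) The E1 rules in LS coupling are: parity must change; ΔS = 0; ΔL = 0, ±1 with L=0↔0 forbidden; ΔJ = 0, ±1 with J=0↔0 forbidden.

forbidden

ΔL = 0, ±1 (not L=0↔0): L: 4 → 4, ΔL = +0 — satisfied.
Parity must change: even → odd — satisfied.
ΔJ = 0, ±1 (not J=0↔0): J: 4 → 3, ΔJ = -1 — satisfied.
ΔS = 0: S: 0 → 1 — violated.
Rule(s) violated: ΔS.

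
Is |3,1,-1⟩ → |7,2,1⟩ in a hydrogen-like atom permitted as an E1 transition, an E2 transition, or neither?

neither

Δl = 2 − 1 = +1; l_i + l_f = 3.
Δm_l = +2.
E1 (Δl = ±1, |Δm_l| ≤ 1): not satisfied.
E2 (Δl = 0,±2, l_i+l_f ≥ 2, |Δm_l| ≤ 2): not satisfied.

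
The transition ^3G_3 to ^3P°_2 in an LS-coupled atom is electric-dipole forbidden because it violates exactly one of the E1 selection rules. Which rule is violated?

ΔL = 0, ±1 (not L=0↔0): L: 4 → 1, ΔL = -3 — fails.
ΔJ = 0, ±1 (not J=0↔0): J: 3 → 2, ΔJ = -1 — ok.
ΔS = 0: S: 1 → 1 — ok.
Parity must change: even → odd — ok.

the ΔL = 0, ±1 rule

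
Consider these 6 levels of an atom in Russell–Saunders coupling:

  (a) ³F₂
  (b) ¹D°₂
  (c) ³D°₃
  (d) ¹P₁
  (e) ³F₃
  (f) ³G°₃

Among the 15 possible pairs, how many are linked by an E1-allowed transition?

(a)–(b): forbidden (ΔS).
(a)–(c): allowed.
(a)–(d): forbidden (parity, ΔS, ΔL).
(a)–(e): forbidden (parity).
(a)–(f): allowed.
(b)–(c): forbidden (parity, ΔS).
(b)–(d): allowed.
(b)–(e): forbidden (ΔS).
(b)–(f): forbidden (parity, ΔS, ΔL).
(c)–(d): forbidden (ΔS, ΔJ).
(c)–(e): allowed.
(c)–(f): forbidden (parity, ΔL).
(d)–(e): forbidden (parity, ΔS, ΔL, ΔJ).
(d)–(f): forbidden (ΔS, ΔL, ΔJ).
(e)–(f): allowed.
Allowed pairs: 5 of 15.

5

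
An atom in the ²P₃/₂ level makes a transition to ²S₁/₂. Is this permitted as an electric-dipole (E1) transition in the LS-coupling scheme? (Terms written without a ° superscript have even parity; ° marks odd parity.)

Initial level: S=1/2, L=1, J=3/2, parity even. Final level: S=1/2, L=0, J=1/2, parity even.
ΔL = 0, ±1 (not L=0↔0): L: 1 → 0, ΔL = -1 — passes.
ΔJ = 0, ±1 (not J=0↔0): J: 3/2 → 1/2, ΔJ = -1 — passes.
Parity must change: even → even — fails.
ΔS = 0: S: 1/2 → 1/2 — passes.
Rule(s) violated: parity.

forbidden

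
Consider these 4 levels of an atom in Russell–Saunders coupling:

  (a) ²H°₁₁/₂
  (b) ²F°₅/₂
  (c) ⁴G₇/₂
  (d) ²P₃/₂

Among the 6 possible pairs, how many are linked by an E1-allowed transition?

(a)–(b): forbidden (parity, ΔL, ΔJ).
(a)–(c): forbidden (ΔS, ΔJ).
(a)–(d): forbidden (ΔL, ΔJ).
(b)–(c): forbidden (ΔS).
(b)–(d): forbidden (ΔL).
(c)–(d): forbidden (parity, ΔS, ΔL, ΔJ).
Allowed pairs: 0 of 6.

0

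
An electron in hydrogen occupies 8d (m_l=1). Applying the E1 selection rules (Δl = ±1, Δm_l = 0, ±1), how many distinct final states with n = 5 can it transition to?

E1 requires Δl = ±1, so l_f ∈ {1, 3}; with 0 ≤ l_f ≤ n_f−1 = 4, the allowed l_f values are {1, 3}.
For l_f = 1: m_f ∈ {m_i−1, m_i, m_i+1} ∩ [−1, 1] = {0, 1} → 2 states.
For l_f = 3: m_f ∈ {m_i−1, m_i, m_i+1} ∩ [−3, 3] = {0, 1, 2} → 3 states.
Total: 5.

5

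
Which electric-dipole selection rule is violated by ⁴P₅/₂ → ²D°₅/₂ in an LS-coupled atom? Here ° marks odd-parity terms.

the ΔS = 0 rule

ΔS = 0: S: 3/2 → 1/2 — ✗.
ΔJ = 0, ±1 (not J=0↔0): J: 5/2 → 5/2, ΔJ = +0 — ✓.
Parity must change: even → odd — ✓.
ΔL = 0, ±1 (not L=0↔0): L: 1 → 2, ΔL = +1 — ✓.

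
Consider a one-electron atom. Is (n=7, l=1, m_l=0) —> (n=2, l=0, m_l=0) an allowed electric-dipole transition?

allowed

l: 1 → 0 (Δl = -1). Δl = ±1 satisfied.
m_l: 0 → 0 (Δm_l = +0). |Δm_l| ≤ 1 satisfied.
All E1 selection rules are satisfied.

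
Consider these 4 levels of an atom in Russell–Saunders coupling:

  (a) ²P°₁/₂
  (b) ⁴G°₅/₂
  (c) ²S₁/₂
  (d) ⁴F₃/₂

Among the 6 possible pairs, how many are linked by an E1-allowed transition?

(a)–(b): forbidden (parity, ΔS, ΔL, ΔJ).
(a)–(c): allowed.
(a)–(d): forbidden (ΔS, ΔL).
(b)–(c): forbidden (ΔS, ΔL, ΔJ).
(b)–(d): allowed.
(c)–(d): forbidden (parity, ΔS, ΔL).
Allowed pairs: 2 of 6.

2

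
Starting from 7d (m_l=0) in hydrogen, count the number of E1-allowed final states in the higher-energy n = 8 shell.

6

E1 requires Δl = ±1, so l_f ∈ {1, 3}; with 0 ≤ l_f ≤ n_f−1 = 7, the allowed l_f values are {1, 3}.
For l_f = 1: m_f ∈ {m_i−1, m_i, m_i+1} ∩ [−1, 1] = {-1, 0, 1} → 3 states.
For l_f = 3: m_f ∈ {m_i−1, m_i, m_i+1} ∩ [−3, 3] = {-1, 0, 1} → 3 states.
Total: 6.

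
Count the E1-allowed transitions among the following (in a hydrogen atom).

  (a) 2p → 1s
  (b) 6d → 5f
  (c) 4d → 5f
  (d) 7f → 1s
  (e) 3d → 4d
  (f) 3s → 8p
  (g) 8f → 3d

(a) allowed
(b) allowed
(c) allowed
(d) forbidden — Δl = -3 (E1 requires Δl = ±1)
(e) forbidden — Δl = +0 (E1 requires Δl = ±1)
(f) allowed
(g) allowed
Total allowed: 5 of 7.

5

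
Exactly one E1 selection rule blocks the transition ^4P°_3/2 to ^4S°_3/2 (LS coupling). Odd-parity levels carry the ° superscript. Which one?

parity

Parity must change: odd → odd — ✗.
ΔS = 0: S: 3/2 → 3/2 — ✓.
ΔL = 0, ±1 (not L=0↔0): L: 1 → 0, ΔL = -1 — ✓.
ΔJ = 0, ±1 (not J=0↔0): J: 3/2 → 3/2, ΔJ = +0 — ✓.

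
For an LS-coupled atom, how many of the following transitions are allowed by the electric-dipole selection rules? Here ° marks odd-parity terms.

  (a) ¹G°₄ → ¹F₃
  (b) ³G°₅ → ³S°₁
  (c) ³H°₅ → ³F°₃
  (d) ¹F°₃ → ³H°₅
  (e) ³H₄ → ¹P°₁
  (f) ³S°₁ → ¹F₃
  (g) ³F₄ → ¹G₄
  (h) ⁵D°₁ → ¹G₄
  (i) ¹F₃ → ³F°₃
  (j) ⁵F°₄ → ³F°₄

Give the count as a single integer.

(a) allowed
(b) forbidden (parity, ΔL, ΔJ fail)
(c) forbidden (parity, ΔL, ΔJ fail)
(d) forbidden (parity, ΔS, ΔL, ΔJ fail)
(e) forbidden (ΔS, ΔL, ΔJ fail)
(f) forbidden (ΔS, ΔL, ΔJ fail)
(g) forbidden (parity, ΔS fail)
(h) forbidden (ΔS, ΔL, ΔJ fail)
(i) forbidden (ΔS fails)
(j) forbidden (parity, ΔS fail)
Total allowed: 1 of 10.

1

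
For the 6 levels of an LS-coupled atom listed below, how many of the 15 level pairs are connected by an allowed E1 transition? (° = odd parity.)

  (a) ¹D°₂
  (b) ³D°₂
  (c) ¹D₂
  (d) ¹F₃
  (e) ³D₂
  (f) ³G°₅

(a)–(b): forbidden (parity, ΔS).
(a)–(c): allowed.
(a)–(d): allowed.
(a)–(e): forbidden (ΔS).
(a)–(f): forbidden (parity, ΔS, ΔL, ΔJ).
(b)–(c): forbidden (ΔS).
(b)–(d): forbidden (ΔS).
(b)–(e): allowed.
(b)–(f): forbidden (parity, ΔL, ΔJ).
(c)–(d): forbidden (parity).
(c)–(e): forbidden (parity, ΔS).
(c)–(f): forbidden (ΔS, ΔL, ΔJ).
(d)–(e): forbidden (parity, ΔS).
(d)–(f): forbidden (ΔS, ΔJ).
(e)–(f): forbidden (ΔL, ΔJ).
Allowed pairs: 3 of 15.

3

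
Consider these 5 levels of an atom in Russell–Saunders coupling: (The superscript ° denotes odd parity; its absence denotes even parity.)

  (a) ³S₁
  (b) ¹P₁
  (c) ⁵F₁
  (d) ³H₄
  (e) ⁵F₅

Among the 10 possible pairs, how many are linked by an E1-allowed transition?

(a)–(b): forbidden (parity, ΔS).
(a)–(c): forbidden (parity, ΔS, ΔL).
(a)–(d): forbidden (parity, ΔL, ΔJ).
(a)–(e): forbidden (parity, ΔS, ΔL, ΔJ).
(b)–(c): forbidden (parity, ΔS, ΔL).
(b)–(d): forbidden (parity, ΔS, ΔL, ΔJ).
(b)–(e): forbidden (parity, ΔS, ΔL, ΔJ).
(c)–(d): forbidden (parity, ΔS, ΔL, ΔJ).
(c)–(e): forbidden (parity, ΔJ).
(d)–(e): forbidden (parity, ΔS, ΔL).
Allowed pairs: 0 of 10.

0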